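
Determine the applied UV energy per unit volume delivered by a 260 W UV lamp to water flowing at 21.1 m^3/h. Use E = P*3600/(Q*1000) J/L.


Energy delivered per hour = 260 W * 3600 s = 936000 J/h
Volume treated per hour = 21.1 m^3/h * 1000 = 21100 L/h
dose = 936000 / 21100 = 44.3602 J/L

44.3602 J/L


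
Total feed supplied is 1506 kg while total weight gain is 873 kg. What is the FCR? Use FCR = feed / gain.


FCR = feed consumed / weight gained
FCR = 1506 kg / 873 kg = 1.72509

1.72509


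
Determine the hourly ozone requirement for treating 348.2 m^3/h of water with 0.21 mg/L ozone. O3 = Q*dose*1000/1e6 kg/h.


O3 demand (mg/h) = Q * dose * 1000 = 348.2 * 0.21 * 1000 = 73122 mg/h
Convert mg to kg: 73122 / 1e6 = 0.073122 kg/h

0.073122 kg/h


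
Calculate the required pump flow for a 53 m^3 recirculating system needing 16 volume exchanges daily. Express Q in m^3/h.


Daily recirculation volume = 53 m^3 * 16 = 848 m^3/day
Flow rate Q = daily volume / 24 h = 848 / 24 = 35.3333 m^3/h

35.3333 m^3/h


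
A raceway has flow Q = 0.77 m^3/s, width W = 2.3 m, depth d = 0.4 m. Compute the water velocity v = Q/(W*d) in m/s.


Cross-sectional area = W * d = 2.3 * 0.4 = 0.92 m^2
Velocity = Q / A = 0.77 / 0.92 = 0.836957 m/s

0.836957 m/s


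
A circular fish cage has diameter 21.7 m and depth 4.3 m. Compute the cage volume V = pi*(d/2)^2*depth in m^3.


r = d/2 = 21.7/2 = 10.85 m
Base area = pi*r^2 = pi*10.85^2 = 369.83614 m^2
Volume = 369.83614 * 4.3 = 1590.3 m^3

1590.3 m^3


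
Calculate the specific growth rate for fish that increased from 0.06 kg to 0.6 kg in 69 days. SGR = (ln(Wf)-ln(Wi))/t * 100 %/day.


ln(W_f) = ln(0.6) = -0.51082562
ln(W_i) = ln(0.06) = -2.8134107
ln(W_f) - ln(W_i) = -0.51082562 - -2.8134107 = 2.3025851
SGR = 2.3025851 / 69 * 100 = 3.33708 %/day

3.33708 %/day


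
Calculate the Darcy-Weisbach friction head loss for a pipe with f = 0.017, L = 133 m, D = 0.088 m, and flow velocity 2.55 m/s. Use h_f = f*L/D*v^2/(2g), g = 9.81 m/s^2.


v^2 = 2.55^2 = 6.5025 m^2/s^2
L/D = 133/0.088 = 1511.3636
h_f = f*(L/D)*v^2/(2g) = 0.017 * 1511.3636 * 6.5025 / 19.62 = 8.51529 m

8.51529 m


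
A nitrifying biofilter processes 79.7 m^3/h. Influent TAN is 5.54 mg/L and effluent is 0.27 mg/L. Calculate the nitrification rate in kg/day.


Concentration drop: TAN_in - TAN_out = 5.54 - 0.27 = 5.27 mg/L
Hourly TAN removed = Q * dTAN = 79.7 m^3/h * 5.27 mg/L = 420.019 g/h  (m^3/h * mg/L = g/h)
Daily TAN removed = 420.019 * 24 = 10080.456 g/day
Convert to kg/day: 10080.456 / 1000 = 10.080456 kg/day

10.080456 kg/day


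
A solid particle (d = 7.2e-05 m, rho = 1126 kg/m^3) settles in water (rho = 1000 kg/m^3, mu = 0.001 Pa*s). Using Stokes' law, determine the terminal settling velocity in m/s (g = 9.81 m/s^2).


Density difference: rho_p - rho_f = 1126 - 1000 = 126 kg/m^3
d^2 = (7.2e-05)^2 = 5.184e-09 m^2
Numerator = (rho_p - rho_f) * g * d^2 = 126 * 9.81 * 5.184e-09 = 6.407735e-06
Denominator = 18 * mu = 18 * 0.001 = 0.018
v_s = 6.407735e-06 / 0.018 = 3.55985e-04 m/s
Check: Re = rho_f * v_s * d / mu = 1000 * 3.55985e-04 * 7.2e-05 / 0.001 = 0.0256 < 1, so Stokes' law applies.

3.55985e-04 m/s


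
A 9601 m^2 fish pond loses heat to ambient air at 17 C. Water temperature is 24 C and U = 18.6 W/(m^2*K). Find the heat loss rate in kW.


Temperature difference dT = 24 - 17 = 7 K
Heat loss (W) = U * A * dT = 18.6 * 9601 * 7 = 1250050.2 W
Convert to kW: 1250050.2 / 1000 = 1250.0502 kW

1250.0502 kW


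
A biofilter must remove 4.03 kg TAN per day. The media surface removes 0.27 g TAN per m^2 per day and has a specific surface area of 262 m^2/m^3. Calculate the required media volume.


A = 4.03*1000 / 0.27 = 14925.926 m^2
V = 14925.926 / 262 = 56.9692

56.9692 m^3


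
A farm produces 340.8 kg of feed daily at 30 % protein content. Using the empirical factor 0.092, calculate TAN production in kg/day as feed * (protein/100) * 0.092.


Protein in feed = 340.8 * 30/100 = 102.24 kg/day
TAN = protein * 0.092 = 102.24 * 0.092 = 9.40608 kg/day

9.40608 kg/day


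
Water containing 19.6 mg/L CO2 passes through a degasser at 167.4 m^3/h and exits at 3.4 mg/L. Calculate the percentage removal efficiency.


CO2_out / CO2_in = 3.4 / 19.6 = 0.17346939
Fraction remaining = 0.17346939
efficiency = (1 - 0.17346939) * 100 = 82.6531 %

82.6531 %


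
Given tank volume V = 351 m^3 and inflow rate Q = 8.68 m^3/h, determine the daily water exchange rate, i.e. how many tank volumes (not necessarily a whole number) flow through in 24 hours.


Daily flow volume = 8.68 m^3/h * 24 h = 208.32 m^3/day
Exchanges = daily flow / tank volume = 208.32 / 351 = 0.593504 exchanges/day

0.593504 exchanges/day


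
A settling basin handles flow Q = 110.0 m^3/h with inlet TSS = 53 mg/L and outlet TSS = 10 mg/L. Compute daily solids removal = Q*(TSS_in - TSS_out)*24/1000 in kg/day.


Concentration drop: TSS_in - TSS_out = 53 - 10 = 43 mg/L
Hourly solids removed = Q * dTSS = 110.0 m^3/h * 43 mg/L = 4730 g/h  (m^3/h * mg/L = g/h)
Daily solids removed = 4730 * 24 = 113520 g/day
Convert g to kg: 113520 / 1000 = 113.52 kg/day

113.52 kg/day


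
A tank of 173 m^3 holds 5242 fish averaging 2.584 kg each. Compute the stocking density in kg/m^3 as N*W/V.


Total biomass = 5242 fish * 2.584 kg = 13545.328 kg
Density = total biomass / volume = 13545.328 / 173 = 78.2967 kg/m^3

78.2967 kg/m^3


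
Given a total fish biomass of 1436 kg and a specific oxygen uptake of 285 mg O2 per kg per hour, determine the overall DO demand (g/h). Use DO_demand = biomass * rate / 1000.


Total O2 consumption (mg/h) = 1436 kg * 285 mg/(kg*h) = 409260 mg/h
Convert to g/h: 409260 / 1000 = 409.26 g/h

409.26 g/h


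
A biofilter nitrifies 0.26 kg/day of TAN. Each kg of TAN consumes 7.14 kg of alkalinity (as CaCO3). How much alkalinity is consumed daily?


Alkalinity factor: 7.14 kg CaCO3 consumed per kg TAN nitrified
alk = 0.26 kg TAN * 7.14 = 1.8564 kg CaCO3/day

1.8564 kg CaCO3/day


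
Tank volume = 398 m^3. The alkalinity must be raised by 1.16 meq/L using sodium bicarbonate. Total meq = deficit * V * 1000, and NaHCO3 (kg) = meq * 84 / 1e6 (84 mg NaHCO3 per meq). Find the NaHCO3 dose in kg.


Tank volume in L = 398 m^3 * 1000 = 398000 L
Total meq required = 1.16 meq/L * 398000 L = 461680 meq
NaHCO3 mass = 461680 meq * 84 mg/meq / 1e6 = 38.7811 kg

38.7811 kg


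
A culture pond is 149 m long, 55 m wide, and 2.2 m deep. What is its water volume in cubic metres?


Base area = L * W = 149 * 55 = 8195 m^2
Volume = area * depth = 8195 * 2.2 = 18029 m^3

18029 m^3


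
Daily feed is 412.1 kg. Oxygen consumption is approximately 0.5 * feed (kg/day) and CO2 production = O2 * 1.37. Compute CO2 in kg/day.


O2 = 412.1 * 0.5 = 206.05
CO2 = 206.05 * 1.37 = 282.2885

282.2885 kg/day


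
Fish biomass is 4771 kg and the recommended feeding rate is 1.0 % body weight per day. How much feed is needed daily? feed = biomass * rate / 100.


Feeding rate fraction = 1.0% / 100 = 0.01
Daily feed = 4771 kg * 0.01 = 47.71 kg/day

47.71 kg/day


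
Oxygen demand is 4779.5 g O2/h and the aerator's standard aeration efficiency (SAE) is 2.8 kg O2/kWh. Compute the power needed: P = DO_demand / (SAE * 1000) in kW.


SAE in g O2/kWh = 2.8 * 1000 = 2800 g/kWh
P = DO_demand / SAE_g = 4779.5 / 2800 = 1.70696 kW

1.70696 kW


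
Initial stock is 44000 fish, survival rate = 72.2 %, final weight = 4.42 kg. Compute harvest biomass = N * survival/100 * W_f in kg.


Survivors = 44000 * 72.2/100 = 31768 fish
Harvest biomass = survivors * W_f = 31768 * 4.42 = 140414.56 kg

140414.56 kg


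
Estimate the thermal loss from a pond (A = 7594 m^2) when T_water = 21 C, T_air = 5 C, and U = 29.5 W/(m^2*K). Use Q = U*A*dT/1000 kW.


Temperature difference dT = 21 - 5 = 16 K
Heat loss (W) = U * A * dT = 29.5 * 7594 * 16 = 3584368 W
Convert to kW: 3584368 / 1000 = 3584.368 kW

3584.368 kW


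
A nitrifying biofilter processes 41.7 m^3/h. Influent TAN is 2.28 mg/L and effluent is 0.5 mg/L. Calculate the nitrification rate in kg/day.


Concentration drop: TAN_in - TAN_out = 2.28 - 0.5 = 1.78 mg/L
Hourly TAN removed = Q * dTAN = 41.7 m^3/h * 1.78 mg/L = 74.226 g/h  (m^3/h * mg/L = g/h)
Daily TAN removed = 74.226 * 24 = 1781.424 g/day
Convert to kg/day: 1781.424 / 1000 = 1.781424 kg/day

1.781424 kg/day


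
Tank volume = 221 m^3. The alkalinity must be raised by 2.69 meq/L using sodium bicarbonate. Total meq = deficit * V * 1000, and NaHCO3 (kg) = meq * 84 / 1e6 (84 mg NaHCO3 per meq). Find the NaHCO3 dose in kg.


Tank volume in L = 221 m^3 * 1000 = 221000 L
Total meq required = 2.69 meq/L * 221000 L = 594490 meq
NaHCO3 mass = 594490 meq * 84 mg/meq / 1e6 = 49.9372 kg

49.9372 kg


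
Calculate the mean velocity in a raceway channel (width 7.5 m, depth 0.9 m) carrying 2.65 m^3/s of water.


Cross-sectional area = W * d = 7.5 * 0.9 = 6.75 m^2
Velocity = Q / A = 2.65 / 6.75 = 0.392593 m/s

0.392593 m/s


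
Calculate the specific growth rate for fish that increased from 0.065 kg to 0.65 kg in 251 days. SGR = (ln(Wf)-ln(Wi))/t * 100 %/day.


ln(W_f) = ln(0.65) = -0.43078292
ln(W_i) = ln(0.065) = -2.733368
ln(W_f) - ln(W_i) = -0.43078292 - -2.733368 = 2.3025851
SGR = 2.3025851 / 251 * 100 = 0.917365 %/day

0.917365 %/day


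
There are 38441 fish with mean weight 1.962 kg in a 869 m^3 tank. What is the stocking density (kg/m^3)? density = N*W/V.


Total biomass = 38441 fish * 1.962 kg = 75421.242 kg
Density = total biomass / volume = 75421.242 / 869 = 86.7908 kg/m^3

86.7908 kg/m^3


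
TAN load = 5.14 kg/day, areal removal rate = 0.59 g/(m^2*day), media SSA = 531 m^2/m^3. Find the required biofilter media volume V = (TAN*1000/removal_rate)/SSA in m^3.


A = 5.14*1000 / 0.59 = 8711.8644 m^2
V = 8711.8644 / 531 = 16.4065

16.4065 m^3


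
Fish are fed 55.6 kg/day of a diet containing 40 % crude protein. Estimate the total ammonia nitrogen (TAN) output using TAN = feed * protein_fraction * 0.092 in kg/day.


Protein in feed = 55.6 * 40/100 = 22.24 kg/day
TAN = protein * 0.092 = 22.24 * 0.092 = 2.04608 kg/day

2.04608 kg/day


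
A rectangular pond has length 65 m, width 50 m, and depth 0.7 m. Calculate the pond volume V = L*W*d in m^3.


Base area = L * W = 65 * 50 = 3250 m^2
Volume = area * depth = 3250 * 0.7 = 2275 m^3

2275 m^3


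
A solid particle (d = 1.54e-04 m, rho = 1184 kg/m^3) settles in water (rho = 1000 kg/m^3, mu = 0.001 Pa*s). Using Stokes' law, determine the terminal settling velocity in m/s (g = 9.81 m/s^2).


Density difference: rho_p - rho_f = 1184 - 1000 = 184 kg/m^3
d^2 = (1.54e-04)^2 = 2.3716e-08 m^2
Numerator = (rho_p - rho_f) * g * d^2 = 184 * 9.81 * 2.3716e-08 = 4.2808329e-05
Denominator = 18 * mu = 18 * 0.001 = 0.018
v_s = 4.2808329e-05 / 0.018 = 0.00237824 m/s
Check: Re = rho_f * v_s * d / mu = 1000 * 0.00237824 * 1.54e-04 / 0.001 = 0.366 < 1, so Stokes' law applies.

0.00237824 m/s


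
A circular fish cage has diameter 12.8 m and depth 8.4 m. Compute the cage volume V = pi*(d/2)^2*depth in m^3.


r = d/2 = 12.8/2 = 6.4 m
Base area = pi*r^2 = pi*6.4^2 = 128.67964 m^2
Volume = 128.67964 * 8.4 = 1080.91 m^3

1080.91 m^3


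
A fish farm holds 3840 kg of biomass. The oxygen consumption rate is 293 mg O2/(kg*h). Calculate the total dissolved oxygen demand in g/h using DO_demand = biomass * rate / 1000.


Total O2 consumption (mg/h) = 3840 kg * 293 mg/(kg*h) = 1125120 mg/h
Convert to g/h: 1125120 / 1000 = 1125.12 g/h

1125.12 g/h


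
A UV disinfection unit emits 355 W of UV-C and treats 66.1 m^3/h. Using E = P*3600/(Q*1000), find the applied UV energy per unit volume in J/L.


Energy delivered per hour = 355 W * 3600 s = 1278000 J/h
Volume treated per hour = 66.1 m^3/h * 1000 = 66100 L/h
dose = 1278000 / 66100 = 19.3343 J/L

19.3343 J/L


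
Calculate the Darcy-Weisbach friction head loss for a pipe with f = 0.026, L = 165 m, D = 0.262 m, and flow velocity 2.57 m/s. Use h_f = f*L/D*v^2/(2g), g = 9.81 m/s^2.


v^2 = 2.57^2 = 6.6049 m^2/s^2
L/D = 165/0.262 = 629.77099
h_f = f*(L/D)*v^2/(2g) = 0.026 * 629.77099 * 6.6049 / 19.62 = 5.51218 m

5.51218 m


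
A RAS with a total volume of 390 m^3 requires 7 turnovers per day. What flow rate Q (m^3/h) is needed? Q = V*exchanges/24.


Daily recirculation volume = 390 m^3 * 7 = 2730 m^3/day
Flow rate Q = daily volume / 24 h = 2730 / 24 = 113.75 m^3/h

113.75 m^3/h


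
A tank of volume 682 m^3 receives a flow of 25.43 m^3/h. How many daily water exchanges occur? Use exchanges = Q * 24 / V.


Daily flow volume = 25.43 m^3/h * 24 h = 610.32 m^3/day
Exchanges = daily flow / tank volume = 610.32 / 682 = 0.894897 exchanges/day

0.894897 exchanges/day


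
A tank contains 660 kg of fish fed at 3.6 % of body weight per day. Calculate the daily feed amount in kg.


Feeding rate fraction = 3.6% / 100 = 0.036
Daily feed = 660 kg * 0.036 = 23.76 kg/day

23.76 kg/day


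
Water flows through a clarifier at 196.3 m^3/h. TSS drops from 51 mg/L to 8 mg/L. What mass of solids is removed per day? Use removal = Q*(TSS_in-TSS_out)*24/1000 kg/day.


Concentration drop: TSS_in - TSS_out = 51 - 8 = 43 mg/L
Hourly solids removed = Q * dTSS = 196.3 m^3/h * 43 mg/L = 8440.9 g/h  (m^3/h * mg/L = g/h)
Daily solids removed = 8440.9 * 24 = 202581.6 g/day
Convert g to kg: 202581.6 / 1000 = 202.5816 kg/day

202.5816 kg/day


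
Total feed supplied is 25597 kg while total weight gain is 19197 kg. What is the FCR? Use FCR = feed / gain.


FCR = feed consumed / weight gained
FCR = 25597 kg / 19197 kg = 1.33339

1.33339


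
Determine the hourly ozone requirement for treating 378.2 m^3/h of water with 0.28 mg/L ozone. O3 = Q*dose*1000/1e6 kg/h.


O3 demand (mg/h) = Q * dose * 1000 = 378.2 * 0.28 * 1000 = 105896 mg/h
Convert mg to kg: 105896 / 1e6 = 0.105896 kg/h

0.105896 kg/h


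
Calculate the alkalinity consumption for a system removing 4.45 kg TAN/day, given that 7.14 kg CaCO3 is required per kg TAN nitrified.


Alkalinity factor: 7.14 kg CaCO3 consumed per kg TAN nitrified
alk = 4.45 kg TAN * 7.14 = 31.773 kg CaCO3/day

31.773 kg CaCO3/day


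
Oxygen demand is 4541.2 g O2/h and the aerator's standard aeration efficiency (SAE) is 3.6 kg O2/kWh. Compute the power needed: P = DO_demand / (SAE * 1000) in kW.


SAE in g O2/kWh = 3.6 * 1000 = 3600 g/kWh
P = DO_demand / SAE_g = 4541.2 / 3600 = 1.26144 kW

1.26144 kW


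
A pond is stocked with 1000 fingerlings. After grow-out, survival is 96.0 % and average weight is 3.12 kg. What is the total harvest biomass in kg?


Survivors = 1000 * 96.0/100 = 960 fish
Harvest biomass = survivors * W_f = 960 * 3.12 = 2995.2 kg

2995.2 kg


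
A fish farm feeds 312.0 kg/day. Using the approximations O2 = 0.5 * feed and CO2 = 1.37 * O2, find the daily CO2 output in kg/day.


O2 = 312.0 * 0.5 = 156
CO2 = 156 * 1.37 = 213.72

213.72 kg/day


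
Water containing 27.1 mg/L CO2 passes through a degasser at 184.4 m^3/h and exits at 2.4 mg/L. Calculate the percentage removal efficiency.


CO2_out / CO2_in = 2.4 / 27.1 = 0.088560886
Fraction remaining = 0.088560886
efficiency = (1 - 0.088560886) * 100 = 91.1439 %

91.1439 %


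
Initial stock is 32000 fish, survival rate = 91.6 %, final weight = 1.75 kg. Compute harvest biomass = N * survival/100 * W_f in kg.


Survivors = 32000 * 91.6/100 = 29312 fish
Harvest biomass = survivors * W_f = 29312 * 1.75 = 51296 kg

51296 kg


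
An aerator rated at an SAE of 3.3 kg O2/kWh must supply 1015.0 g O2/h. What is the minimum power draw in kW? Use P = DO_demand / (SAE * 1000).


SAE in g O2/kWh = 3.3 * 1000 = 3300 g/kWh
P = DO_demand / SAE_g = 1015.0 / 3300 = 0.307576 kW

0.307576 kW


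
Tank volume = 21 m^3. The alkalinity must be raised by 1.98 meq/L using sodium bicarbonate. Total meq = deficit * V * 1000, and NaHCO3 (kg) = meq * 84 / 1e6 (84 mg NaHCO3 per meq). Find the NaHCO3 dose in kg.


Tank volume in L = 21 m^3 * 1000 = 21000 L
Total meq required = 1.98 meq/L * 21000 L = 41580 meq
NaHCO3 mass = 41580 meq * 84 mg/meq / 1e6 = 3.49272 kg

3.49272 kg


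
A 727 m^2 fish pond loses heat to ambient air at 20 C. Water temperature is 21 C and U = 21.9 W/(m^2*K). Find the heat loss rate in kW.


Temperature difference dT = 21 - 20 = 1 K
Heat loss (W) = U * A * dT = 21.9 * 727 * 1 = 15921.3 W
Convert to kW: 15921.3 / 1000 = 15.9213 kW

15.9213 kW


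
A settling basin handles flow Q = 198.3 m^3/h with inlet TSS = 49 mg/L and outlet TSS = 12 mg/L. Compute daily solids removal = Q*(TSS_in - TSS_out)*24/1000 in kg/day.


Concentration drop: TSS_in - TSS_out = 49 - 12 = 37 mg/L
Hourly solids removed = Q * dTSS = 198.3 m^3/h * 37 mg/L = 7337.1 g/h  (m^3/h * mg/L = g/h)
Daily solids removed = 7337.1 * 24 = 176090.4 g/day
Convert g to kg: 176090.4 / 1000 = 176.0904 kg/day

176.0904 kg/day


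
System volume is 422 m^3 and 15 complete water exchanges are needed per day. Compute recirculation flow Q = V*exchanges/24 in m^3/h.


Daily recirculation volume = 422 m^3 * 15 = 6330 m^3/day
Flow rate Q = daily volume / 24 h = 6330 / 24 = 263.75 m^3/h

263.75 m^3/h


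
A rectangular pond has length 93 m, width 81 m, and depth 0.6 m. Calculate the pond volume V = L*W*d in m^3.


Base area = L * W = 93 * 81 = 7533 m^2
Volume = area * depth = 7533 * 0.6 = 4519.8 m^3

4519.8 m^3


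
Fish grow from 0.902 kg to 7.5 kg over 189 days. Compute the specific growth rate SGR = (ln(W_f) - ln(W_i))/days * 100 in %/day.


ln(W_f) = ln(7.5) = 2.014903
ln(W_i) = ln(0.902) = -0.10314076
ln(W_f) - ln(W_i) = 2.014903 - -0.10314076 = 2.1180438
SGR = 2.1180438 / 189 * 100 = 1.12066 %/day

1.12066 %/day


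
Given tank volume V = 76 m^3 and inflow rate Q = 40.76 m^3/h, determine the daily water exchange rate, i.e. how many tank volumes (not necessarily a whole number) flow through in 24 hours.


Daily flow volume = 40.76 m^3/h * 24 h = 978.24 m^3/day
Exchanges = daily flow / tank volume = 978.24 / 76 = 12.8716 exchanges/day

12.8716 exchanges/day


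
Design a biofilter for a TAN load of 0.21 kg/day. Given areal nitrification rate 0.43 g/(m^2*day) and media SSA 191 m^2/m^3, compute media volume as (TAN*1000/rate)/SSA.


A = 0.21*1000 / 0.43 = 488.37209 m^2
V = 488.37209 / 191 = 2.55692

2.55692 m^3


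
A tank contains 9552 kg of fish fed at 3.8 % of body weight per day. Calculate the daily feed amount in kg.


Feeding rate fraction = 3.8% / 100 = 0.038
Daily feed = 9552 kg * 0.038 = 362.976 kg/day

362.976 kg/day


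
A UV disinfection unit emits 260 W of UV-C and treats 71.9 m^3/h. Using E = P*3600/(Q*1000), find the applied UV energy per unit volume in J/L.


Energy delivered per hour = 260 W * 3600 s = 936000 J/h
Volume treated per hour = 71.9 m^3/h * 1000 = 71900 L/h
dose = 936000 / 71900 = 13.0181 J/L

13.0181 J/L


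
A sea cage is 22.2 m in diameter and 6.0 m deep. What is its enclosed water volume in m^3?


r = d/2 = 22.2/2 = 11.1 m
Base area = pi*r^2 = pi*11.1^2 = 387.07563 m^2
Volume = 387.07563 * 6.0 = 2322.45 m^3

2322.45 m^3


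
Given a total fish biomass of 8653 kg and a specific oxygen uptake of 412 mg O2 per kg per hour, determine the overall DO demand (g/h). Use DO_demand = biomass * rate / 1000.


Total O2 consumption (mg/h) = 8653 kg * 412 mg/(kg*h) = 3565036 mg/h
Convert to g/h: 3565036 / 1000 = 3565.036 g/h

3565.036 g/h


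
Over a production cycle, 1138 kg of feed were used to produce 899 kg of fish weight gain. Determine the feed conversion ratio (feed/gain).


FCR = feed consumed / weight gained
FCR = 1138 kg / 899 kg = 1.26585

1.26585


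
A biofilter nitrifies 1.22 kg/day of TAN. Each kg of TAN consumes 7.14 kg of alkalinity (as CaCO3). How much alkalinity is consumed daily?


Alkalinity factor: 7.14 kg CaCO3 consumed per kg TAN nitrified
alk = 1.22 kg TAN * 7.14 = 8.7108 kg CaCO3/day

8.7108 kg CaCO3/day


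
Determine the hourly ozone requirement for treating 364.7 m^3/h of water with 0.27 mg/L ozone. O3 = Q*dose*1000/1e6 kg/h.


O3 demand (mg/h) = Q * dose * 1000 = 364.7 * 0.27 * 1000 = 98469 mg/h
Convert mg to kg: 98469 / 1e6 = 0.098469 kg/h

0.098469 kg/h


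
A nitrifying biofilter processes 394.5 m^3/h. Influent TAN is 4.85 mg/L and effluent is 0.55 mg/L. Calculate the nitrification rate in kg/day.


Concentration drop: TAN_in - TAN_out = 4.85 - 0.55 = 4.3 mg/L
Hourly TAN removed = Q * dTAN = 394.5 m^3/h * 4.3 mg/L = 1696.35 g/h  (m^3/h * mg/L = g/h)
Daily TAN removed = 1696.35 * 24 = 40712.4 g/day
Convert to kg/day: 40712.4 / 1000 = 40.7124 kg/day

40.7124 kg/day


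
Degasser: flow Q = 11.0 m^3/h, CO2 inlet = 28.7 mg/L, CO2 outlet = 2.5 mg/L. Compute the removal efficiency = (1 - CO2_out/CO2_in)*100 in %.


CO2_out / CO2_in = 2.5 / 28.7 = 0.087108014
Fraction remaining = 0.087108014
efficiency = (1 - 0.087108014) * 100 = 91.2892 %

91.2892 %


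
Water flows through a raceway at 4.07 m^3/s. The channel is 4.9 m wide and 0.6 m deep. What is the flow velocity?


Cross-sectional area = W * d = 4.9 * 0.6 = 2.94 m^2
Velocity = Q / A = 4.07 / 2.94 = 1.38435 m/s

1.38435 m/s


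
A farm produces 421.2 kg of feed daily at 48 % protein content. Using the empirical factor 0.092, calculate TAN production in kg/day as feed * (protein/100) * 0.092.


Protein in feed = 421.2 * 48/100 = 202.176 kg/day
TAN = protein * 0.092 = 202.176 * 0.092 = 18.600192 kg/day

18.600192 kg/day


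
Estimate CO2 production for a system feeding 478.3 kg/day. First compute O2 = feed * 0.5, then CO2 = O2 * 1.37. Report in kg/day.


O2 = 478.3 * 0.5 = 239.15
CO2 = 239.15 * 1.37 = 327.6355

327.6355 kg/day


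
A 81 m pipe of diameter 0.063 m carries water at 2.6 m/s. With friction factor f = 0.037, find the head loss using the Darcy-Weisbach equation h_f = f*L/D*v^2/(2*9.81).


v^2 = 2.6^2 = 6.76 m^2/s^2
L/D = 81/0.063 = 1285.7143
h_f = f*(L/D)*v^2/(2g) = 0.037 * 1285.7143 * 6.76 / 19.62 = 16.3906 m

16.3906 m


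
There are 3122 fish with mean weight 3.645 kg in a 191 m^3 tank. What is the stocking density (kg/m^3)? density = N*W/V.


Total biomass = 3122 fish * 3.645 kg = 11379.69 kg
Density = total biomass / volume = 11379.69 / 191 = 59.5795 kg/m^3

59.5795 kg/m^3


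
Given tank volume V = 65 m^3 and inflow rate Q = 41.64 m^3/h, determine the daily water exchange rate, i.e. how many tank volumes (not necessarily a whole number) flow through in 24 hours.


Daily flow volume = 41.64 m^3/h * 24 h = 999.36 m^3/day
Exchanges = daily flow / tank volume = 999.36 / 65 = 15.3748 exchanges/day

15.3748 exchanges/day


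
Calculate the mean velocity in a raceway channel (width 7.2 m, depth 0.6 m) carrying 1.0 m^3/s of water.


Cross-sectional area = W * d = 7.2 * 0.6 = 4.32 m^2
Velocity = Q / A = 1.0 / 4.32 = 0.231481 m/s

0.231481 m/s


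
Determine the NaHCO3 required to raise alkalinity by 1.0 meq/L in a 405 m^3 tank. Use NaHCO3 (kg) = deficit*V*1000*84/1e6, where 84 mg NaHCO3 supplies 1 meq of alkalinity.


Tank volume in L = 405 m^3 * 1000 = 405000 L
Total meq required = 1.0 meq/L * 405000 L = 405000 meq
NaHCO3 mass = 405000 meq * 84 mg/meq / 1e6 = 34.02 kg

34.02 kg


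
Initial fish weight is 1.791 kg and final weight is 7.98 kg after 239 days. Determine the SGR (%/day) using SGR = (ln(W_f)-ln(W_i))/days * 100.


ln(W_f) = ln(7.98) = 2.0769384
ln(W_i) = ln(1.791) = 0.58277412
ln(W_f) - ln(W_i) = 2.0769384 - 0.58277412 = 1.4941643
SGR = 1.4941643 / 239 * 100 = 0.625173 %/day

0.625173 %/day


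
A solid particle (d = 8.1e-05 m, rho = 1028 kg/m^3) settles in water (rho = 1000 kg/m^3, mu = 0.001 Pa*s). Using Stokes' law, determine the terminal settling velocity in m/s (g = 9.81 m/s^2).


Density difference: rho_p - rho_f = 1028 - 1000 = 28 kg/m^3
d^2 = (8.1e-05)^2 = 6.561e-09 m^2
Numerator = (rho_p - rho_f) * g * d^2 = 28 * 9.81 * 6.561e-09 = 1.8021755e-06
Denominator = 18 * mu = 18 * 0.001 = 0.018
v_s = 1.8021755e-06 / 0.018 = 1.00121e-04 m/s
Check: Re = rho_f * v_s * d / mu = 1000 * 1.00121e-04 * 8.1e-05 / 0.001 = 0.00811 < 1, so Stokes' law applies.

1.00121e-04 m/s


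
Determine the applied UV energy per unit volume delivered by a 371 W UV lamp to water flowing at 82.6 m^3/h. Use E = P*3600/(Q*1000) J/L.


Energy delivered per hour = 371 W * 3600 s = 1335600 J/h
Volume treated per hour = 82.6 m^3/h * 1000 = 82600 L/h
dose = 1335600 / 82600 = 16.1695 J/L

16.1695 J/L


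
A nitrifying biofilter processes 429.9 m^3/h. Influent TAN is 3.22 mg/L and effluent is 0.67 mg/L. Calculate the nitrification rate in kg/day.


Concentration drop: TAN_in - TAN_out = 3.22 - 0.67 = 2.55 mg/L
Hourly TAN removed = Q * dTAN = 429.9 m^3/h * 2.55 mg/L = 1096.245 g/h  (m^3/h * mg/L = g/h)
Daily TAN removed = 1096.245 * 24 = 26309.88 g/day
Convert to kg/day: 26309.88 / 1000 = 26.30988 kg/day

26.30988 kg/day


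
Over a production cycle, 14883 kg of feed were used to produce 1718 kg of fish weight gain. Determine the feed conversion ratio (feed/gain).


FCR = feed consumed / weight gained
FCR = 14883 kg / 1718 kg = 8.66298

8.66298


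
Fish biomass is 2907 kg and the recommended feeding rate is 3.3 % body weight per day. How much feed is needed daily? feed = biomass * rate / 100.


Feeding rate fraction = 3.3% / 100 = 0.033
Daily feed = 2907 kg * 0.033 = 95.931 kg/day

95.931 kg/day


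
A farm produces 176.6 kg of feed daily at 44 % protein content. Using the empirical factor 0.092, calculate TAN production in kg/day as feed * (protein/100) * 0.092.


Protein in feed = 176.6 * 44/100 = 77.704 kg/day
TAN = protein * 0.092 = 77.704 * 0.092 = 7.148768 kg/day

7.148768 kg/day


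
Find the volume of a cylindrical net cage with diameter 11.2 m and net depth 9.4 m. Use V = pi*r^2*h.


r = d/2 = 11.2/2 = 5.6 m
Base area = pi*r^2 = pi*5.6^2 = 98.520346 m^2
Volume = 98.520346 * 9.4 = 926.091 m^3

926.091 m^3


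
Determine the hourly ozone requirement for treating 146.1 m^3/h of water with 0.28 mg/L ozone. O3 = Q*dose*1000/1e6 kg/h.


O3 demand (mg/h) = Q * dose * 1000 = 146.1 * 0.28 * 1000 = 40908 mg/h
Convert mg to kg: 40908 / 1e6 = 0.040908 kg/h

0.040908 kg/h


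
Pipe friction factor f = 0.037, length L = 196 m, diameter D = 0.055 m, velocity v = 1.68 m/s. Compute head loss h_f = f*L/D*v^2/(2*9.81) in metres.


v^2 = 1.68^2 = 2.8224 m^2/s^2
L/D = 196/0.055 = 3563.6364
h_f = f*(L/D)*v^2/(2g) = 0.037 * 3563.6364 * 2.8224 / 19.62 = 18.9677 m

18.9677 m


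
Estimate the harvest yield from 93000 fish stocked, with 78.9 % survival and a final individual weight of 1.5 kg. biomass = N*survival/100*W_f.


Survivors = 93000 * 78.9/100 = 73377 fish
Harvest biomass = survivors * W_f = 73377 * 1.5 = 110065.5 kg

110065.5 kg


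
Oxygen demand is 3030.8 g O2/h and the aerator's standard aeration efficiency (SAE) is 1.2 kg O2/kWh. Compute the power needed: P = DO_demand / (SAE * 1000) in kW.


SAE in g O2/kWh = 1.2 * 1000 = 1200 g/kWh
P = DO_demand / SAE_g = 3030.8 / 1200 = 2.52567 kW

2.52567 kW


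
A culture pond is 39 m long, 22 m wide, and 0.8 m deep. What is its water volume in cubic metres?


Base area = L * W = 39 * 22 = 858 m^2
Volume = area * depth = 858 * 0.8 = 686.4 m^3

686.4 m^3


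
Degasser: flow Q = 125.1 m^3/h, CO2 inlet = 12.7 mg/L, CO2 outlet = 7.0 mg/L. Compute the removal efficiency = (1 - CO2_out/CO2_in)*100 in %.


CO2_out / CO2_in = 7.0 / 12.7 = 0.5511811
Fraction remaining = 0.5511811
efficiency = (1 - 0.5511811) * 100 = 44.8819 %

44.8819 %


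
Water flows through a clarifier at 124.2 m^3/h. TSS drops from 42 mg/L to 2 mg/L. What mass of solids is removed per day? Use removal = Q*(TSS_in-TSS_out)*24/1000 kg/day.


Concentration drop: TSS_in - TSS_out = 42 - 2 = 40 mg/L
Hourly solids removed = Q * dTSS = 124.2 m^3/h * 40 mg/L = 4968 g/h  (m^3/h * mg/L = g/h)
Daily solids removed = 4968 * 24 = 119232 g/day
Convert g to kg: 119232 / 1000 = 119.232 kg/day

119.232 kg/day


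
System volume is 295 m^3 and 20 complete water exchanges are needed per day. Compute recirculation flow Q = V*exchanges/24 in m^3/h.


Daily recirculation volume = 295 m^3 * 20 = 5900 m^3/day
Flow rate Q = daily volume / 24 h = 5900 / 24 = 245.833 m^3/h

245.833 m^3/h


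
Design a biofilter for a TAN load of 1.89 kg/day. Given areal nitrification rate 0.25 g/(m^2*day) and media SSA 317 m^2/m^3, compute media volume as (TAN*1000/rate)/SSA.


A = 1.89*1000 / 0.25 = 7560 m^2
V = 7560 / 317 = 23.8486

23.8486 m^3


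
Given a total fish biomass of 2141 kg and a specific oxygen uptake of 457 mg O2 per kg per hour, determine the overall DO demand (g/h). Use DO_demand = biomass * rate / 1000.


Total O2 consumption (mg/h) = 2141 kg * 457 mg/(kg*h) = 978437 mg/h
Convert to g/h: 978437 / 1000 = 978.437 g/h

978.437 g/h


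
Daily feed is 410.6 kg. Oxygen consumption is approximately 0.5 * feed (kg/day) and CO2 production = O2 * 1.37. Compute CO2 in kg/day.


O2 = 410.6 * 0.5 = 205.3
CO2 = 205.3 * 1.37 = 281.261

281.261 kg/day


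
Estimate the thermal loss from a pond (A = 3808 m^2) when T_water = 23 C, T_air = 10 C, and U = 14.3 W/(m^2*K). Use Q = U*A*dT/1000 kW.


Temperature difference dT = 23 - 10 = 13 K
Heat loss (W) = U * A * dT = 14.3 * 3808 * 13 = 707907.2 W
Convert to kW: 707907.2 / 1000 = 707.9072 kW

707.9072 kW


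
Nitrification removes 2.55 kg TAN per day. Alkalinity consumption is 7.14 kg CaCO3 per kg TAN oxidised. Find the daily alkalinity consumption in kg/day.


Alkalinity factor: 7.14 kg CaCO3 consumed per kg TAN nitrified
alk = 2.55 kg TAN * 7.14 = 18.207 kg CaCO3/day

18.207 kg CaCO3/day


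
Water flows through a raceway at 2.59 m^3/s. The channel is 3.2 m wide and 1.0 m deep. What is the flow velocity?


Cross-sectional area = W * d = 3.2 * 1.0 = 3.2 m^2
Velocity = Q / A = 2.59 / 3.2 = 0.809375 m/s

0.809375 m/s


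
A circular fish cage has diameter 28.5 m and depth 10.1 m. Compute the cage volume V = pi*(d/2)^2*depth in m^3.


r = d/2 = 28.5/2 = 14.25 m
Base area = pi*r^2 = pi*14.25^2 = 637.93966 m^2
Volume = 637.93966 * 10.1 = 6443.19 m^3

6443.19 m^3


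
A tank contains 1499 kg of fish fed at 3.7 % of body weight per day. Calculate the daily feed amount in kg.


Feeding rate fraction = 3.7% / 100 = 0.037
Daily feed = 1499 kg * 0.037 = 55.463 kg/day

55.463 kg/day


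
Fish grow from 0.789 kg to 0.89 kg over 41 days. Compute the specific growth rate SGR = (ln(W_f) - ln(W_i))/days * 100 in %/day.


ln(W_f) = ln(0.89) = -0.11653382
ln(W_i) = ln(0.789) = -0.23698896
ln(W_f) - ln(W_i) = -0.11653382 - -0.23698896 = 0.12045514
SGR = 0.12045514 / 41 * 100 = 0.293793 %/day

0.293793 %/day


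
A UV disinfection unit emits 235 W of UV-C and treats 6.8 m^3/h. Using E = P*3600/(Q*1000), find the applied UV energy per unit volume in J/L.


Energy delivered per hour = 235 W * 3600 s = 846000 J/h
Volume treated per hour = 6.8 m^3/h * 1000 = 6800 L/h
dose = 846000 / 6800 = 124.412 J/L

124.412 J/L


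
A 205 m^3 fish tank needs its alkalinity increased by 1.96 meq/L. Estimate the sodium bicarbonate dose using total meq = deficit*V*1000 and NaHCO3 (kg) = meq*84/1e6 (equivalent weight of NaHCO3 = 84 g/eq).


Tank volume in L = 205 m^3 * 1000 = 205000 L
Total meq required = 1.96 meq/L * 205000 L = 401800 meq
NaHCO3 mass = 401800 meq * 84 mg/meq / 1e6 = 33.7512 kg

33.7512 kg


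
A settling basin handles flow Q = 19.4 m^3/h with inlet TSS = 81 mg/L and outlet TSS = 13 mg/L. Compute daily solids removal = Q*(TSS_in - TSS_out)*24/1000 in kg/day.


Concentration drop: TSS_in - TSS_out = 81 - 13 = 68 mg/L
Hourly solids removed = Q * dTSS = 19.4 m^3/h * 68 mg/L = 1319.2 g/h  (m^3/h * mg/L = g/h)
Daily solids removed = 1319.2 * 24 = 31660.8 g/day
Convert g to kg: 31660.8 / 1000 = 31.6608 kg/day

31.6608 kg/day


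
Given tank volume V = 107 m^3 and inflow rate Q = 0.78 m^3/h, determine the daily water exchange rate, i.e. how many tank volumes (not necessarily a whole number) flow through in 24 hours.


Daily flow volume = 0.78 m^3/h * 24 h = 18.72 m^3/day
Exchanges = daily flow / tank volume = 18.72 / 107 = 0.174953 exchanges/day

0.174953 exchanges/day


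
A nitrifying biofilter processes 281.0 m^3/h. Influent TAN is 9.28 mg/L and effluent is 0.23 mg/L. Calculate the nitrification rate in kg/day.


Concentration drop: TAN_in - TAN_out = 9.28 - 0.23 = 9.05 mg/L
Hourly TAN removed = Q * dTAN = 281.0 m^3/h * 9.05 mg/L = 2543.05 g/h  (m^3/h * mg/L = g/h)
Daily TAN removed = 2543.05 * 24 = 61033.2 g/day
Convert to kg/day: 61033.2 / 1000 = 61.0332 kg/day

61.0332 kg/day


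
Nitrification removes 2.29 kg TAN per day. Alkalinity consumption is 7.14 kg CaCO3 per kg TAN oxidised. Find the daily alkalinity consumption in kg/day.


Alkalinity factor: 7.14 kg CaCO3 consumed per kg TAN nitrified
alk = 2.29 kg TAN * 7.14 = 16.3506 kg CaCO3/day

16.3506 kg CaCO3/day


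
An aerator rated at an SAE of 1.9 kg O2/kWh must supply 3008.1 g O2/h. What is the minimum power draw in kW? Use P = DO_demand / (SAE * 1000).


SAE in g O2/kWh = 1.9 * 1000 = 1900 g/kWh
P = DO_demand / SAE_g = 3008.1 / 1900 = 1.58321 kW

1.58321 kW


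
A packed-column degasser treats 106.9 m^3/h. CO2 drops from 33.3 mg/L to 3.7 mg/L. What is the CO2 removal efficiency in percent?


CO2_out / CO2_in = 3.7 / 33.3 = 0.11111111
Fraction remaining = 0.11111111
efficiency = (1 - 0.11111111) * 100 = 88.8889 %

88.8889 %


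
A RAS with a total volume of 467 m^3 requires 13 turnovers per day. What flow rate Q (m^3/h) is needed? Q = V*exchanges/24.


Daily recirculation volume = 467 m^3 * 13 = 6071 m^3/day
Flow rate Q = daily volume / 24 h = 6071 / 24 = 252.958 m^3/h

252.958 m^3/h


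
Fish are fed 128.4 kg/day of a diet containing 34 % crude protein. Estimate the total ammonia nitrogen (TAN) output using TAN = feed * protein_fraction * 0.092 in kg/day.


Protein in feed = 128.4 * 34/100 = 43.656 kg/day
TAN = protein * 0.092 = 43.656 * 0.092 = 4.016352 kg/day

4.016352 kg/day


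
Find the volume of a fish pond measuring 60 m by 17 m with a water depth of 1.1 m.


Base area = L * W = 60 * 17 = 1020 m^2
Volume = area * depth = 1020 * 1.1 = 1122 m^3

1122 m^3


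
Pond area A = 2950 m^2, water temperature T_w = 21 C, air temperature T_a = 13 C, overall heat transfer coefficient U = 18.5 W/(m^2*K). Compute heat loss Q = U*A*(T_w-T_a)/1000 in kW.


Temperature difference dT = 21 - 13 = 8 K
Heat loss (W) = U * A * dT = 18.5 * 2950 * 8 = 436600 W
Convert to kW: 436600 / 1000 = 436.6 kW

436.6 kW


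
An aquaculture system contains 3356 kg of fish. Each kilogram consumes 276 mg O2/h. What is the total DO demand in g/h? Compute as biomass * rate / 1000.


Total O2 consumption (mg/h) = 3356 kg * 276 mg/(kg*h) = 926256 mg/h
Convert to g/h: 926256 / 1000 = 926.256 g/h

926.256 g/h


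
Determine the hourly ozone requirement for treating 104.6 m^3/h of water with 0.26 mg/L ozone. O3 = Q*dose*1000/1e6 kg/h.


O3 demand (mg/h) = Q * dose * 1000 = 104.6 * 0.26 * 1000 = 27196 mg/h
Convert mg to kg: 27196 / 1e6 = 0.027196 kg/h

0.027196 kg/h


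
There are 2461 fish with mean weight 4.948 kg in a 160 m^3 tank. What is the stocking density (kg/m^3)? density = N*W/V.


Total biomass = 2461 fish * 4.948 kg = 12177.028 kg
Density = total biomass / volume = 12177.028 / 160 = 76.1064 kg/m^3

76.1064 kg/m^3


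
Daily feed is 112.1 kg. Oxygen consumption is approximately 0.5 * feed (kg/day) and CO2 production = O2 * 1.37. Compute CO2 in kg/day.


O2 = 112.1 * 0.5 = 56.05
CO2 = 56.05 * 1.37 = 76.7885

76.7885 kg/day


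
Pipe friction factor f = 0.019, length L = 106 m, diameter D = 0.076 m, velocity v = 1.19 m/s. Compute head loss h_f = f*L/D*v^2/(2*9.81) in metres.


v^2 = 1.19^2 = 1.4161 m^2/s^2
L/D = 106/0.076 = 1394.7368
h_f = f*(L/D)*v^2/(2g) = 0.019 * 1394.7368 * 1.4161 / 19.62 = 1.91267 m

1.91267 m


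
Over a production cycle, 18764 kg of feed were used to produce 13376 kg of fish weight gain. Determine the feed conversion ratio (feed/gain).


FCR = feed consumed / weight gained
FCR = 18764 kg / 13376 kg = 1.40281

1.40281


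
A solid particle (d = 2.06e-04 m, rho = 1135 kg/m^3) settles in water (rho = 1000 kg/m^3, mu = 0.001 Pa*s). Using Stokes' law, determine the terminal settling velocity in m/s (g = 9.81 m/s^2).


Density difference: rho_p - rho_f = 1135 - 1000 = 135 kg/m^3
d^2 = (2.06e-04)^2 = 4.2436e-08 m^2
Numerator = (rho_p - rho_f) * g * d^2 = 135 * 9.81 * 4.2436e-08 = 5.6200117e-05
Denominator = 18 * mu = 18 * 0.001 = 0.018
v_s = 5.6200117e-05 / 0.018 = 0.00312223 m/s
Check: Re = rho_f * v_s * d / mu = 1000 * 0.00312223 * 2.06e-04 / 0.001 = 0.643 < 1, so Stokes' law applies.

0.00312223 m/s


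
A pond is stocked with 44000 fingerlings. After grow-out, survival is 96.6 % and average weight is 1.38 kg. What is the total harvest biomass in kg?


Survivors = 44000 * 96.6/100 = 42504 fish
Harvest biomass = survivors * W_f = 42504 * 1.38 = 58655.52 kg

58655.52 kg


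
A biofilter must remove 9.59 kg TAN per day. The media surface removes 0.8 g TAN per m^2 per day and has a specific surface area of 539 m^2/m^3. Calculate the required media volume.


A = 9.59*1000 / 0.8 = 11987.5 m^2
V = 11987.5 / 539 = 22.2403

22.2403 m^3


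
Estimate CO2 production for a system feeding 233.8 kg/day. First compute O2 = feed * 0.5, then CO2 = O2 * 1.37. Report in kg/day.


O2 = 233.8 * 0.5 = 116.9
CO2 = 116.9 * 1.37 = 160.153

160.153 kg/day


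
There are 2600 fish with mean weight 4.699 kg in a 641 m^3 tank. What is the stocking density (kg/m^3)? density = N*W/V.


Total biomass = 2600 fish * 4.699 kg = 12217.4 kg
Density = total biomass / volume = 12217.4 / 641 = 19.0599 kg/m^3

19.0599 kg/m^3


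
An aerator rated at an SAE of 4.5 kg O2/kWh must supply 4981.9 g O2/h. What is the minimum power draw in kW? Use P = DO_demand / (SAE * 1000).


SAE in g O2/kWh = 4.5 * 1000 = 4500 g/kWh
P = DO_demand / SAE_g = 4981.9 / 4500 = 1.10709 kW

1.10709 kW


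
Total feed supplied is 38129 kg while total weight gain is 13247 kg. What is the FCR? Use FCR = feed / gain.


FCR = feed consumed / weight gained
FCR = 38129 kg / 13247 kg = 2.87831

2.87831


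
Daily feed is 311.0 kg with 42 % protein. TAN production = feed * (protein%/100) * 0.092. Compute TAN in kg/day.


Protein in feed = 311.0 * 42/100 = 130.62 kg/day
TAN = protein * 0.092 = 130.62 * 0.092 = 12.01704 kg/day

12.01704 kg/day


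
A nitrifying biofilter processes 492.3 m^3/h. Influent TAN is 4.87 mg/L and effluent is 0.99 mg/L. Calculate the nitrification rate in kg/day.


Concentration drop: TAN_in - TAN_out = 4.87 - 0.99 = 3.88 mg/L
Hourly TAN removed = Q * dTAN = 492.3 m^3/h * 3.88 mg/L = 1910.124 g/h  (m^3/h * mg/L = g/h)
Daily TAN removed = 1910.124 * 24 = 45842.976 g/day
Convert to kg/day: 45842.976 / 1000 = 45.842976 kg/day

45.842976 kg/day


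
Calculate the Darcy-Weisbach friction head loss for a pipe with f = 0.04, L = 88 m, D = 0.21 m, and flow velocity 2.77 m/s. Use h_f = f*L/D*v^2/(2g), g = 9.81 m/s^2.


v^2 = 2.77^2 = 7.6729 m^2/s^2
L/D = 88/0.21 = 419.04762
h_f = f*(L/D)*v^2/(2g) = 0.04 * 419.04762 * 7.6729 / 19.62 = 6.55517 m

6.55517 m


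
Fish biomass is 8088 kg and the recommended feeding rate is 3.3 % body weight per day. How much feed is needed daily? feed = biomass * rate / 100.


Feeding rate fraction = 3.3% / 100 = 0.033
Daily feed = 8088 kg * 0.033 = 266.904 kg/day

266.904 kg/day


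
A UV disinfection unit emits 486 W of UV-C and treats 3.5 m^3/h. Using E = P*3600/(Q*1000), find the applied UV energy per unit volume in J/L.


Energy delivered per hour = 486 W * 3600 s = 1749600 J/h
Volume treated per hour = 3.5 m^3/h * 1000 = 3500 L/h
dose = 1749600 / 3500 = 499.886 J/L

499.886 J/L


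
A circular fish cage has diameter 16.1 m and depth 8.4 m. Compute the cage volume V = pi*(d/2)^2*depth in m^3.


r = d/2 = 16.1/2 = 8.05 m
Base area = pi*r^2 = pi*8.05^2 = 203.58306 m^2
Volume = 203.58306 * 8.4 = 1710.1 m^3

1710.1 m^3
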